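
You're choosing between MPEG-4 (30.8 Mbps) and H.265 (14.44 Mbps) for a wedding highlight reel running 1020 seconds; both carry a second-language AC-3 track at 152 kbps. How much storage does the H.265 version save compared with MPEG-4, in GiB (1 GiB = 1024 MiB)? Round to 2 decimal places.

1.94 GiB

Audio: 152 kbps = 0.152 Mbps.
MPEG-4: 30.952 Mbps × 1020 s = 31571.0 Mb = 3.675 GiB.
H.265: 14.592 Mbps × 1020 s = 14883.8 Mb = 1.733 GiB.
Saving: 3.675 − 1.733 = 1.943 GiB.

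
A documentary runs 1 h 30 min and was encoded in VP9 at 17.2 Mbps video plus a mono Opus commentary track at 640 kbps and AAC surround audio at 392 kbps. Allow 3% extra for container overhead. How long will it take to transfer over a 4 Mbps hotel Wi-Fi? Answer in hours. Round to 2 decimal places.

7.04 hours

1 h 30 min = 90 min = 5400 s
Audio total: 640 + 392 = 1032 kbps = 1.032 Mbps.
Total bitrate: 18.232 Mbps.
File: 18.232 Mbps × 5400 s = 98452.8 Mb.
With 3% container overhead: ×1.03. → 101406.4 Mb.
At 4 Mbps: 101406.4 / 4 = 25351.6 s ≈ 7.04 hours.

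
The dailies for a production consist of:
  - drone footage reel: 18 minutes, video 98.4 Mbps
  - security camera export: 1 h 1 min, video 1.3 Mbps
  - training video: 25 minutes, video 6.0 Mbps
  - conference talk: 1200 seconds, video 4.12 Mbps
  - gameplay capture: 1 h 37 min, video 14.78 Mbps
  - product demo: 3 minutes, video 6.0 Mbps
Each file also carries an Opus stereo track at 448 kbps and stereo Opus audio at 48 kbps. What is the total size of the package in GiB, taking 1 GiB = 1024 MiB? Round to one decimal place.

Audio total: 448 + 48 = 496 kbps = 0.496 Mbps.
drone footage reel: 98.896 Mbps × 1080 s = 106807.7 Mb
security camera export: 1.796 Mbps × 3660 s = 6573.4 Mb
training video: 6.496 Mbps × 1500 s = 9744.0 Mb
conference talk: 4.616 Mbps × 1200 s = 5539.2 Mb
gameplay capture: 15.276 Mbps × 5820 s = 88906.3 Mb
product demo: 6.496 Mbps × 180 s = 1169.3 Mb
Total: 218739.8 Mb = 27342.5 MB.
= 25.46 GiB.

25.5 GiB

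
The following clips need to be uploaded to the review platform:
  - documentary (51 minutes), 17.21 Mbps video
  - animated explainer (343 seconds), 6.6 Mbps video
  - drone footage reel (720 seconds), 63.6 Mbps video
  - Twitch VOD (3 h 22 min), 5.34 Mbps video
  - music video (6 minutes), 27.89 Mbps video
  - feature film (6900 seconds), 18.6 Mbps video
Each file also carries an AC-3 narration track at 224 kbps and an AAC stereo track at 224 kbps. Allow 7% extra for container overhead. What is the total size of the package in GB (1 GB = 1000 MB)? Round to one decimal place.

42.0 GB

Audio total: 224 + 224 = 448 kbps = 0.448 Mbps.
documentary: 17.658 Mbps × 3060 s × 1.07 = 57815.8 Mb
animated explainer: 7.048 Mbps × 343 s × 1.07 = 2586.7 Mb
drone footage reel: 64.048 Mbps × 720 s × 1.07 = 49342.6 Mb
Twitch VOD: 5.788 Mbps × 12120 s × 1.07 = 75061.1 Mb
music video: 28.338 Mbps × 360 s × 1.07 = 10915.8 Mb
feature film: 19.048 Mbps × 6900 s × 1.07 = 140631.4 Mb
Total: 336353.4 Mb = 42044.2 MB.
= 42.04 GB.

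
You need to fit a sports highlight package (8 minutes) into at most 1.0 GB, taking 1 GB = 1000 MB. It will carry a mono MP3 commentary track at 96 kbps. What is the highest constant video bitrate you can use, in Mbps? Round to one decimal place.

Budget: 1.0 GB = 8000.0 Mb.
8 min = 480 s
Total bitrate budget: 8000.0 Mb / 480 s = 16.667 Mbps.
Audio: 96 kbps = 0.096 Mbps.
Video: 16.667 − 0.096 = 16.571 Mbps.

16.6 Mbps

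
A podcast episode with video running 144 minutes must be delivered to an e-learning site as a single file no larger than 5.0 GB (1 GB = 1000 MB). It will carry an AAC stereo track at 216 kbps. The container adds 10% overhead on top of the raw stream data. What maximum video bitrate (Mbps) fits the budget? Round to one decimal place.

Budget: 5.0 GB = 40000.0 Mb.
Stream payload after overhead: 40000.0 / 1.10 = 36363.6 Mb.
144 min = 8640 s
Total bitrate budget: 36363.6 Mb / 8640 s = 4.209 Mbps.
Audio: 216 kbps = 0.216 Mbps.
Video: 4.209 − 0.216 = 3.993 Mbps.

4.0 Mbps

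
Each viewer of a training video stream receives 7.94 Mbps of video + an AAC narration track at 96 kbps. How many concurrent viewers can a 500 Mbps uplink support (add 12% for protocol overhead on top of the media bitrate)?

Audio: 96 kbps = 0.096 Mbps.
Per-viewer media rate: 8.036 Mbps.
On the wire with 12% overhead: 9.000 Mbps.
500 Mbps = 500.0 Mbps; 500.0 / 9.000 = 55.55 → 55 viewers.

55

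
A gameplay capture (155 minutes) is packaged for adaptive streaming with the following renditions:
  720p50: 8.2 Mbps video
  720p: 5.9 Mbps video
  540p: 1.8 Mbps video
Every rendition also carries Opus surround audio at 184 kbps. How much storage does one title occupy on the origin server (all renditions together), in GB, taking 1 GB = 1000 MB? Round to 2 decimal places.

19.13 GB

155 min = 9300 s
Audio: 184 kbps = 0.184 Mbps.
Sum of rendition bitrates: (8.2+0.184) + (5.9+0.184) + (1.8+0.184) = 16.452 Mbps.
× 9300 s = 153,004 Mb = 19,125 MB = 19.13 GB.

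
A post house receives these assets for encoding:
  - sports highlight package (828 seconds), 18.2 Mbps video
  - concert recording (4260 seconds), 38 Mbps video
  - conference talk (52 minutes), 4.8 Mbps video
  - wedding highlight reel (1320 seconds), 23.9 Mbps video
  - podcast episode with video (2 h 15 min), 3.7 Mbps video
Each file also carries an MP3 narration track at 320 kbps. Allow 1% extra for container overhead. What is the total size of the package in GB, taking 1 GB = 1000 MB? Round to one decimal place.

32.7 GB

Audio: 320 kbps = 0.320 Mbps.
sports highlight package: 18.520 Mbps × 828 s × 1.01 = 15487.9 Mb
concert recording: 38.320 Mbps × 4260 s × 1.01 = 164875.6 Mb
conference talk: 5.120 Mbps × 3120 s × 1.01 = 16134.1 Mb
wedding highlight reel: 24.220 Mbps × 1320 s × 1.01 = 32290.1 Mb
podcast episode with video: 4.020 Mbps × 8100 s × 1.01 = 32887.6 Mb
Total: 261675.4 Mb = 32709.4 MB.
= 32.71 GB.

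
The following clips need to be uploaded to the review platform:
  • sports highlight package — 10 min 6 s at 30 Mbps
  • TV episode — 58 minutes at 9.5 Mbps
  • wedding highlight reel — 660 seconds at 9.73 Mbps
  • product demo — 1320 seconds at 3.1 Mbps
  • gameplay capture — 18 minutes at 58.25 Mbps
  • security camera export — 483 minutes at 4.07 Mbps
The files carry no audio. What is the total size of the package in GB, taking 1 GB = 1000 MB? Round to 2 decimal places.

sports highlight package: 30.000 Mbps × 606 s = 18180.0 Mb
TV episode: 9.500 Mbps × 3480 s = 33060.0 Mb
wedding highlight reel: 9.730 Mbps × 660 s = 6421.8 Mb
product demo: 3.100 Mbps × 1320 s = 4092.0 Mb
gameplay capture: 58.250 Mbps × 1080 s = 62910.0 Mb
security camera export: 4.070 Mbps × 28980 s = 117948.6 Mb
Total: 242612.4 Mb = 30326.5 MB.
= 30.33 GB.

30.33 GB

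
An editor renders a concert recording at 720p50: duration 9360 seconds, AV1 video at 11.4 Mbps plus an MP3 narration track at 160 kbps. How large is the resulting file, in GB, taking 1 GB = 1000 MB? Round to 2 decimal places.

Audio: 160 kbps = 0.160 Mbps.
Total bitrate: 11.4 + 0.160 = 11.560 Mbps.
Stream data: 11.560 Mbps × 9360 s = 108201.6 Mb.
108,202 Mb ÷ 8 = 13,525 MB → 13.53 GB.

13.53 GB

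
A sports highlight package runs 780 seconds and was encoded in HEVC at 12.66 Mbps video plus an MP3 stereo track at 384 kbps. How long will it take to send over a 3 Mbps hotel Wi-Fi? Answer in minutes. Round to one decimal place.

56.5 minutes

Audio: 384 kbps = 0.384 Mbps.
Total bitrate: 13.044 Mbps.
File: 13.044 Mbps × 780 s = 10174.3 Mb.
At 3 Mbps: 10174.3 / 3 = 3391.4 s ≈ 56.5 minutes.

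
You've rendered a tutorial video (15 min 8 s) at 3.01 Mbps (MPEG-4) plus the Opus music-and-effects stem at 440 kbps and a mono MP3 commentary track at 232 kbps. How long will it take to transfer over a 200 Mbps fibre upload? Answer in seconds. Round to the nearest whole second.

17 seconds

15 min 8 s = 908 s
Audio total: 440 + 232 = 672 kbps = 0.672 Mbps.
Total bitrate: 3.682 Mbps.
File: 3.682 Mbps × 908 s = 3343.3 Mb.
At 200 Mbps: 3343.3 / 200 = 16.7 s ≈ 16.7 seconds.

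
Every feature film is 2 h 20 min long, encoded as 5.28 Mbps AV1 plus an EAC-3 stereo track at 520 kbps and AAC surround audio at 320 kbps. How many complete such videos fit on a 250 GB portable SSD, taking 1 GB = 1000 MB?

38

2 h 20 min = 140 min = 8400 s
Audio total: 520 + 320 = 840 kbps = 0.840 Mbps.
Total bitrate: 6.120 Mbps.
Per item: 6.120 Mbps × 8400 s = 51,408 Mb = 6,426 MB.
Capacity: 250 GB = 2,000,000 Mb; 38.90 items → 38 complete.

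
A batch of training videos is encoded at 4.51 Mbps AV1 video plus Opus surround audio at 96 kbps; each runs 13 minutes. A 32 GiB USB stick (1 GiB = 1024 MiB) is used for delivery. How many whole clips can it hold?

76

13 min = 780 s
Audio: 96 kbps = 0.096 Mbps.
Total bitrate: 4.606 Mbps.
Per item: 4.606 Mbps × 780 s = 3,593 Mb = 449.1 MB.
Capacity: 32 GiB = 274,878 Mb; 76.51 items → 76 complete.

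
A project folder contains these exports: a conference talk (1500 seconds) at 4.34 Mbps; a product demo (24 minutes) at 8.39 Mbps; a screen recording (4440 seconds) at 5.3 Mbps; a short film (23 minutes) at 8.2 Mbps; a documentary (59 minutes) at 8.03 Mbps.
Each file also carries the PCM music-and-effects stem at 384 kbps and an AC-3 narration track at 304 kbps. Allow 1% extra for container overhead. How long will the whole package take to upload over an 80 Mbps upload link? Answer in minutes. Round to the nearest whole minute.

Audio total: 384 + 304 = 688 kbps = 0.688 Mbps.
conference talk: 5.028 Mbps × 1500 s × 1.01 = 7617.4 Mb
product demo: 9.078 Mbps × 1440 s × 1.01 = 13203.0 Mb
screen recording: 5.988 Mbps × 4440 s × 1.01 = 26852.6 Mb
short film: 8.888 Mbps × 1380 s × 1.01 = 12388.1 Mb
documentary: 8.718 Mbps × 3540 s × 1.01 = 31170.3 Mb
Total: 91231.5 Mb = 11403.9 MB.
At 80 Mbps: 91231.5 / 80 = 1140 s ≈ 19 minutes.

19 minutes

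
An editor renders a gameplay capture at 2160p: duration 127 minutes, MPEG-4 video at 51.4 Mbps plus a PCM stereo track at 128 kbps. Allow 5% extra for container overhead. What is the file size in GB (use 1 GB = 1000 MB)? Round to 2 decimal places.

51.53 GB

127 min = 7620 s
Audio: 128 kbps = 0.128 Mbps.
Total bitrate: 51.4 + 0.128 = 51.528 Mbps.
Stream data: 51.528 Mbps × 7620 s = 392643.4 Mb.
With 5% container overhead: ×1.05.
412,276 Mb ÷ 8 = 51,534 MB → 51.53 GB.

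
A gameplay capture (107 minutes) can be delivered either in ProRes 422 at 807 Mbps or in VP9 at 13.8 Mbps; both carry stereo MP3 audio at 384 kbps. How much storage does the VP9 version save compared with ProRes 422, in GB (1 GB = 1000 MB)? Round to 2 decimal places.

107 min = 6420 s
Audio: 384 kbps = 0.384 Mbps.
ProRes 422: 807.384 Mbps × 6420 s = 5183405.3 Mb = 647.926 GB.
VP9: 14.184 Mbps × 6420 s = 91061.3 Mb = 11.383 GB.
Saving: 647.926 − 11.383 = 636.543 GB.

636.54 GB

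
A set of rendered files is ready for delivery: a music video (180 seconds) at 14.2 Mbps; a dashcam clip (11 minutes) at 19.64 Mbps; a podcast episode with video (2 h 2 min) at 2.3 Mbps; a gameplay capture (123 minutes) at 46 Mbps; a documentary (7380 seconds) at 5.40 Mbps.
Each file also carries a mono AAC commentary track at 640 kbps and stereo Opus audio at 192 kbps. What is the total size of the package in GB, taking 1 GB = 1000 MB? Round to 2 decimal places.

53.84 GB

Audio total: 640 + 192 = 832 kbps = 0.832 Mbps.
music video: 15.032 Mbps × 180 s = 2705.8 Mb
dashcam clip: 20.472 Mbps × 660 s = 13511.5 Mb
podcast episode with video: 3.132 Mbps × 7320 s = 22926.2 Mb
gameplay capture: 46.832 Mbps × 7380 s = 345620.2 Mb
documentary: 6.232 Mbps × 7380 s = 45992.2 Mb
Total: 430755.8 Mb = 53844.5 MB.
= 53.84 GB.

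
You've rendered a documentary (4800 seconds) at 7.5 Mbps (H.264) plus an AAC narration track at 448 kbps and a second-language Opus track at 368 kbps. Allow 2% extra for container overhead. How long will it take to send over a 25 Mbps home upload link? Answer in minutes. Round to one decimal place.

27.1 minutes

Audio total: 448 + 368 = 816 kbps = 0.816 Mbps.
Total bitrate: 8.316 Mbps.
File: 8.316 Mbps × 4800 s = 39916.8 Mb.
With 2% container overhead: ×1.02. → 40715.1 Mb.
At 25 Mbps: 40715.1 / 25 = 1628.6 s ≈ 27.1 minutes.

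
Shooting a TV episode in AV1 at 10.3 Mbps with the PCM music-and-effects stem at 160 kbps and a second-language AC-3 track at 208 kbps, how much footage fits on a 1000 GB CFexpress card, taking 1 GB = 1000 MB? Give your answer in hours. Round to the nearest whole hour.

Audio total: 160 + 208 = 368 kbps = 0.368 Mbps.
Total bitrate: 10.3 + 0.368 = 10.668 Mbps.
Capacity: 1000 GB = 8,000,000 Mb.
Recording time: 8,000,000 / 10.668 = 749,906 s ≈ 208 hours.

208 hours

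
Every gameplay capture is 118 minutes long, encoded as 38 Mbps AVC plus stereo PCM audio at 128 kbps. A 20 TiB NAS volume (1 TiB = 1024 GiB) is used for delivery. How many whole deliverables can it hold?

118 min = 7080 s
Audio: 128 kbps = 0.128 Mbps.
Total bitrate: 38.128 Mbps.
Per item: 38.128 Mbps × 7080 s = 269,946 Mb = 33,743 MB.
Capacity: 20 TiB = 175,921,860 Mb; 651.69 items → 651 complete.

651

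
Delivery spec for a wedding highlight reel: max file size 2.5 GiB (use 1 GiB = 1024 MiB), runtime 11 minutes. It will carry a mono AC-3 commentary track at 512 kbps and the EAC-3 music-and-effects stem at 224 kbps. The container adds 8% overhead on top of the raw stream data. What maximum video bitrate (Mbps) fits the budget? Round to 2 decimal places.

29.39 Mbps

Budget: 2.5 GiB = 21474.8 Mb.
Stream payload after overhead: 21474.8 / 1.08 = 19884.1 Mb.
11 min = 660 s
Total bitrate budget: 19884.1 Mb / 660 s = 30.127 Mbps.
Audio total: 512 + 224 = 736 kbps = 0.736 Mbps.
Video: 30.127 − 0.736 = 29.391 Mbps.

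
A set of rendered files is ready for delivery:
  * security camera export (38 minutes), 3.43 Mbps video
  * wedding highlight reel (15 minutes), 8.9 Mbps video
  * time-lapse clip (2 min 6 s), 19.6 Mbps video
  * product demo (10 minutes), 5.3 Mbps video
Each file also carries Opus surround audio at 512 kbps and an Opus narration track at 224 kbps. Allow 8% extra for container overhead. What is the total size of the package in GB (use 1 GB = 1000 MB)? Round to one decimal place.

3.3 GB

Audio total: 512 + 224 = 736 kbps = 0.736 Mbps.
security camera export: 4.166 Mbps × 2280 s × 1.08 = 10258.4 Mb
wedding highlight reel: 9.636 Mbps × 900 s × 1.08 = 9366.2 Mb
time-lapse clip: 20.336 Mbps × 126 s × 1.08 = 2767.3 Mb
product demo: 6.036 Mbps × 600 s × 1.08 = 3911.3 Mb
Total: 26303.2 Mb = 3287.9 MB.
= 3.288 GB.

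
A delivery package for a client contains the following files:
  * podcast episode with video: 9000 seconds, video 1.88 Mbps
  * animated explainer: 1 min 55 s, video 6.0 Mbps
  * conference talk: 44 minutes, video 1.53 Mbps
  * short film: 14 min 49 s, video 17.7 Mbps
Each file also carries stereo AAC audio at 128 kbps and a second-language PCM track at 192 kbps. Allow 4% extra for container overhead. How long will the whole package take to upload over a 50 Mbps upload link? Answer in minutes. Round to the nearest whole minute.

14 minutes

Audio total: 128 + 192 = 320 kbps = 0.320 Mbps.
podcast episode with video: 2.200 Mbps × 9000 s × 1.04 = 20592.0 Mb
animated explainer: 6.320 Mbps × 115 s × 1.04 = 755.9 Mb
conference talk: 1.850 Mbps × 2640 s × 1.04 = 5079.4 Mb
short film: 18.020 Mbps × 889 s × 1.04 = 16660.6 Mb
Total: 43087.8 Mb = 5386.0 MB.
At 50 Mbps: 43087.8 / 50 = 862 s ≈ 14.4 minutes.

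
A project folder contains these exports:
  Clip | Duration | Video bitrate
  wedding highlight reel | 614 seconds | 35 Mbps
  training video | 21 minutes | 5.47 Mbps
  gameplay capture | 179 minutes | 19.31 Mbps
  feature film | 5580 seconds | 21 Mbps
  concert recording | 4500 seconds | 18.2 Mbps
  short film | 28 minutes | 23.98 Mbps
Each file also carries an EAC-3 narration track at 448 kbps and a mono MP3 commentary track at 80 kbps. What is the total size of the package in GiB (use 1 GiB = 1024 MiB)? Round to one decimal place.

Audio total: 448 + 80 = 528 kbps = 0.528 Mbps.
wedding highlight reel: 35.528 Mbps × 614 s = 21814.2 Mb
training video: 5.998 Mbps × 1260 s = 7557.5 Mb
gameplay capture: 19.838 Mbps × 10740 s = 213060.1 Mb
feature film: 21.528 Mbps × 5580 s = 120126.2 Mb
concert recording: 18.728 Mbps × 4500 s = 84276.0 Mb
short film: 24.508 Mbps × 1680 s = 41173.4 Mb
Total: 488007.5 Mb = 61000.9 MB.
= 56.81 GiB.

56.8 GiB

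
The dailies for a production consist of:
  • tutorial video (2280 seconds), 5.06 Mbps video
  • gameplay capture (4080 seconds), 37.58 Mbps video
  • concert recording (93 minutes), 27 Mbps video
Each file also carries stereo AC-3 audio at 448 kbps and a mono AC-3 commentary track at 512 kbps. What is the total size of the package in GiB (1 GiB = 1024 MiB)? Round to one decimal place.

38.1 GiB

Audio total: 448 + 512 = 960 kbps = 0.960 Mbps.
tutorial video: 6.020 Mbps × 2280 s = 13725.6 Mb
gameplay capture: 38.540 Mbps × 4080 s = 157243.2 Mb
concert recording: 27.960 Mbps × 5580 s = 156016.8 Mb
Total: 326985.6 Mb = 40873.2 MB.
= 38.07 GiB.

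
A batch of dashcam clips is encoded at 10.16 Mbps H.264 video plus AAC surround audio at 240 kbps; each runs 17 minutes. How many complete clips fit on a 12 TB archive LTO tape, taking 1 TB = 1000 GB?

9049

17 min = 1020 s
Audio: 240 kbps = 0.240 Mbps.
Total bitrate: 10.400 Mbps.
Per item: 10.400 Mbps × 1020 s = 10,608 Mb = 1,326 MB.
Capacity: 12 TB = 96,000,000 Mb; 9049.77 items → 9049 complete.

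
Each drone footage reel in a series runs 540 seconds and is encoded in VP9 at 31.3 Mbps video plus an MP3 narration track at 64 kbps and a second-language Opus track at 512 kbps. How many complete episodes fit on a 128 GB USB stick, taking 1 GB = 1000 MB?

59

Audio total: 64 + 512 = 576 kbps = 0.576 Mbps.
Total bitrate: 31.876 Mbps.
Per item: 31.876 Mbps × 540 s = 17,213 Mb = 2,152 MB.
Capacity: 128 GB = 1,024,000 Mb; 59.49 items → 59 complete.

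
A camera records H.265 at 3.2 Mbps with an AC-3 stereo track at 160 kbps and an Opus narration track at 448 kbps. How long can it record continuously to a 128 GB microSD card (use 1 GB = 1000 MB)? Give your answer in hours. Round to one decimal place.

Audio total: 160 + 448 = 608 kbps = 0.608 Mbps.
Total bitrate: 3.2 + 0.608 = 3.808 Mbps.
Capacity: 128 GB = 1,024,000 Mb.
Recording time: 1,024,000 / 3.808 = 268,908 s ≈ 74.7 hours.

74.7 hours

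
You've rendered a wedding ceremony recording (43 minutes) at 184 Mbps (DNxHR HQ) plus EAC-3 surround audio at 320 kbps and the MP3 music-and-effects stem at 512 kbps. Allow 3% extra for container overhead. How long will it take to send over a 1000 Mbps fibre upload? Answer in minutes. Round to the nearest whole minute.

8 minutes

43 min = 2580 s
Audio total: 320 + 512 = 832 kbps = 0.832 Mbps.
Total bitrate: 184.832 Mbps.
File: 184.832 Mbps × 2580 s = 476866.6 Mb.
With 3% container overhead: ×1.03. → 491172.6 Mb.
At 1000 Mbps: 491172.6 / 1000 = 491.2 s ≈ 8.19 minutes.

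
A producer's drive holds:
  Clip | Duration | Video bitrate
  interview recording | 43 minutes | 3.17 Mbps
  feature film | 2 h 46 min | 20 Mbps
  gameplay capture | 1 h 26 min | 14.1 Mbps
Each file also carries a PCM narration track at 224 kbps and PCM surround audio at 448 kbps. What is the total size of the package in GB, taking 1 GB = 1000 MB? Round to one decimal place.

Audio total: 224 + 448 = 672 kbps = 0.672 Mbps.
interview recording: 3.842 Mbps × 2580 s = 9912.4 Mb
feature film: 20.672 Mbps × 9960 s = 205893.1 Mb
gameplay capture: 14.772 Mbps × 5160 s = 76223.5 Mb
Total: 292029.0 Mb = 36503.6 MB.
= 36.50 GB.

36.5 GB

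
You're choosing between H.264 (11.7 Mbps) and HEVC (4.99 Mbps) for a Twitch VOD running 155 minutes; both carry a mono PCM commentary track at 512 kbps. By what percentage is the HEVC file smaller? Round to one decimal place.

54.9%

155 min = 9300 s
Audio: 512 kbps = 0.512 Mbps.
H.264: 12.212 Mbps × 9300 s = 113571.6 Mb = 13.221 GiB.
HEVC: 5.502 Mbps × 9300 s = 51168.6 Mb = 5.957 GiB.
Reduction: (1 − 5.957/13.221) × 100 = 54.95%.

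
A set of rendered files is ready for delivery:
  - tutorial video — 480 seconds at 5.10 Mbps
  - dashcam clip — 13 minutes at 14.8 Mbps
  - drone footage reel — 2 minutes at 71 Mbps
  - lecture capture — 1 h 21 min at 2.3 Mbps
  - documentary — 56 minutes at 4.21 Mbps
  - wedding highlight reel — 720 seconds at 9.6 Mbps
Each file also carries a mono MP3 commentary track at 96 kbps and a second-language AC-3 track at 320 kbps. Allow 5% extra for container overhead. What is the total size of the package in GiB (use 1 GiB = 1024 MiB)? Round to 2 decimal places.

Audio total: 96 + 320 = 416 kbps = 0.416 Mbps.
tutorial video: 5.516 Mbps × 480 s × 1.05 = 2780.1 Mb
dashcam clip: 15.216 Mbps × 780 s × 1.05 = 12461.9 Mb
drone footage reel: 71.416 Mbps × 120 s × 1.05 = 8998.4 Mb
lecture capture: 2.716 Mbps × 4860 s × 1.05 = 13859.7 Mb
documentary: 4.626 Mbps × 3360 s × 1.05 = 16320.5 Mb
wedding highlight reel: 10.016 Mbps × 720 s × 1.05 = 7572.1 Mb
Total: 61992.8 Mb = 7749.1 MB.
= 7.217 GiB.

7.22 GiB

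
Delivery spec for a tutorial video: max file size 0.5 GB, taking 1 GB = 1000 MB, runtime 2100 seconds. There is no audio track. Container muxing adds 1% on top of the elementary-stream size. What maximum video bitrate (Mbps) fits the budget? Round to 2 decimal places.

Budget: 0.5 GB = 4000.0 Mb.
Stream payload after overhead: 4000.0 / 1.01 = 3960.4 Mb.
Total bitrate budget: 3960.4 Mb / 2100 s = 1.886 Mbps.

1.89 Mbps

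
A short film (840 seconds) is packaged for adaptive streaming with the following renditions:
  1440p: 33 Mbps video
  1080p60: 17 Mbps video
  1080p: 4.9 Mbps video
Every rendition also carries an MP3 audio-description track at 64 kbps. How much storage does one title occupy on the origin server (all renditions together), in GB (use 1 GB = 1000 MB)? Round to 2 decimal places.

5.78 GB

Audio: 64 kbps = 0.064 Mbps.
Sum of rendition bitrates: (33+0.064) + (17+0.064) + (4.9+0.064) = 55.092 Mbps.
× 840 s = 46,277 Mb = 5,785 MB = 5.785 GB.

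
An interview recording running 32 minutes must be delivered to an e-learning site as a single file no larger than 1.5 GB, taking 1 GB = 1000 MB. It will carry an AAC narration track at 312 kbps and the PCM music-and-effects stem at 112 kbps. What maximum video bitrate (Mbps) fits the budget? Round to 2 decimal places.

Budget: 1.5 GB = 12000.0 Mb.
32 min = 1920 s
Total bitrate budget: 12000.0 Mb / 1920 s = 6.250 Mbps.
Audio total: 312 + 112 = 424 kbps = 0.424 Mbps.
Video: 6.250 − 0.424 = 5.826 Mbps.

5.83 Mbps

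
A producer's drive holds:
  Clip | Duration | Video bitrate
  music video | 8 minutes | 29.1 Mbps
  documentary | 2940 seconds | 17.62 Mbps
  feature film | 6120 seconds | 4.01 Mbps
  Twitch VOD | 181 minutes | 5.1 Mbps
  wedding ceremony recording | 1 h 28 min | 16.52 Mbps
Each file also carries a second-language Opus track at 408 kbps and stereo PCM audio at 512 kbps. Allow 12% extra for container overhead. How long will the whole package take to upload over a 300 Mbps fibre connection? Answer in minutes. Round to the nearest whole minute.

Audio total: 408 + 512 = 920 kbps = 0.920 Mbps.
music video: 30.020 Mbps × 480 s × 1.12 = 16138.8 Mb
documentary: 18.540 Mbps × 2940 s × 1.12 = 61048.5 Mb
feature film: 4.930 Mbps × 6120 s × 1.12 = 33792.2 Mb
Twitch VOD: 6.020 Mbps × 10860 s × 1.12 = 73222.5 Mb
wedding ceremony recording: 17.440 Mbps × 5280 s × 1.12 = 103133.2 Mb
Total: 287335.1 Mb = 35916.9 MB.
At 300 Mbps: 287335.1 / 300 = 958 s ≈ 16 minutes.

16 minutes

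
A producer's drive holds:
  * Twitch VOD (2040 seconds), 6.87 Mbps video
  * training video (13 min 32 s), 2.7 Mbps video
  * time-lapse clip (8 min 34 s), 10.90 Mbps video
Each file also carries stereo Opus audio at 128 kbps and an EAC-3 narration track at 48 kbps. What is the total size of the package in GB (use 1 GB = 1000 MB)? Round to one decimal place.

2.8 GB

Audio total: 128 + 48 = 176 kbps = 0.176 Mbps.
Twitch VOD: 7.046 Mbps × 2040 s = 14373.8 Mb
training video: 2.876 Mbps × 812 s = 2335.3 Mb
time-lapse clip: 11.076 Mbps × 514 s = 5693.1 Mb
Total: 22402.2 Mb = 2800.3 MB.
= 2.800 GB.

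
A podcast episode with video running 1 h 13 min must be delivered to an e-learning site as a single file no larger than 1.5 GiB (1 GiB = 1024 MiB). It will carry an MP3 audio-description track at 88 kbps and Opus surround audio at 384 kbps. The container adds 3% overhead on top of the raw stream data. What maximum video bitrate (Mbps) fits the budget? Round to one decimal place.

2.4 Mbps

Budget: 1.5 GiB = 12884.9 Mb.
Stream payload after overhead: 12884.9 / 1.03 = 12509.6 Mb.
1 h 13 min = 73 min = 4380 s
Total bitrate budget: 12509.6 Mb / 4380 s = 2.856 Mbps.
Audio total: 88 + 384 = 472 kbps = 0.472 Mbps.
Video: 2.856 − 0.472 = 2.384 Mbps.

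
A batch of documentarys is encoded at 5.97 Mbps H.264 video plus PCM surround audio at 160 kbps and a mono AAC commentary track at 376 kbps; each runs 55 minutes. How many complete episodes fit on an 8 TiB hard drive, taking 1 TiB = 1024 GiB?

55 min = 3300 s
Audio total: 160 + 376 = 536 kbps = 0.536 Mbps.
Total bitrate: 6.506 Mbps.
Per item: 6.506 Mbps × 3300 s = 21,470 Mb = 2,684 MB.
Capacity: 8 TiB = 70,368,744 Mb; 3277.57 items → 3277 complete.

3277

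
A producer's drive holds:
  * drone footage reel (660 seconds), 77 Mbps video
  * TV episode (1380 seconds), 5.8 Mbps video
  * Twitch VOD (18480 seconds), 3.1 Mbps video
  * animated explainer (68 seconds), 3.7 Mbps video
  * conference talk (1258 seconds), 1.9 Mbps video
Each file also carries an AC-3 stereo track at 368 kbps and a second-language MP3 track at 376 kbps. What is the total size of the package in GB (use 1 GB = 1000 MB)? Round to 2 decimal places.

Audio total: 368 + 376 = 744 kbps = 0.744 Mbps.
drone footage reel: 77.744 Mbps × 660 s = 51311.0 Mb
TV episode: 6.544 Mbps × 1380 s = 9030.7 Mb
Twitch VOD: 3.844 Mbps × 18480 s = 71037.1 Mb
animated explainer: 4.444 Mbps × 68 s = 302.2 Mb
conference talk: 2.644 Mbps × 1258 s = 3326.2 Mb
Total: 135007.2 Mb = 16875.9 MB.
= 16.88 GB.

16.88 GB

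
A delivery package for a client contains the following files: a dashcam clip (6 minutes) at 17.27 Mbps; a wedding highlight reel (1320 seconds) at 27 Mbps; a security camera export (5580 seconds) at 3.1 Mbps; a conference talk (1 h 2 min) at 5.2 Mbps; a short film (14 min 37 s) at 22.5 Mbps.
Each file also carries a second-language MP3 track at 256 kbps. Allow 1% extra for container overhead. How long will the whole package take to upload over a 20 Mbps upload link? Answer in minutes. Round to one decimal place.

85.2 minutes

Audio: 256 kbps = 0.256 Mbps.
dashcam clip: 17.526 Mbps × 360 s × 1.01 = 6372.5 Mb
wedding highlight reel: 27.256 Mbps × 1320 s × 1.01 = 36337.7 Mb
security camera export: 3.356 Mbps × 5580 s × 1.01 = 18913.7 Mb
conference talk: 5.456 Mbps × 3720 s × 1.01 = 20499.3 Mb
short film: 22.756 Mbps × 877 s × 1.01 = 20156.6 Mb
Total: 102279.8 Mb = 12785.0 MB.
At 20 Mbps: 102279.8 / 20 = 5114 s ≈ 85.2 minutes.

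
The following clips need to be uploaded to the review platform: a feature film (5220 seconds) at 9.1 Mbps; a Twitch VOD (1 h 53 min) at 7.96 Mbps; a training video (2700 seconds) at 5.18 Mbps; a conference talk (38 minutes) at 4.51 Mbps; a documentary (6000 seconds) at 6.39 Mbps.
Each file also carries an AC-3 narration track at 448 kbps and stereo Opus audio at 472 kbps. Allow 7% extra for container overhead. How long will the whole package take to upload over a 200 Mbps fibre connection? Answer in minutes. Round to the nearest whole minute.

Audio total: 448 + 472 = 920 kbps = 0.920 Mbps.
feature film: 10.020 Mbps × 5220 s × 1.07 = 55965.7 Mb
Twitch VOD: 8.880 Mbps × 6780 s × 1.07 = 64420.8 Mb
training video: 6.100 Mbps × 2700 s × 1.07 = 17622.9 Mb
conference talk: 5.430 Mbps × 2280 s × 1.07 = 13247.0 Mb
documentary: 7.310 Mbps × 6000 s × 1.07 = 46930.2 Mb
Total: 198186.7 Mb = 24773.3 MB.
At 200 Mbps: 198186.7 / 200 = 991 s ≈ 16.5 minutes.

17 minutes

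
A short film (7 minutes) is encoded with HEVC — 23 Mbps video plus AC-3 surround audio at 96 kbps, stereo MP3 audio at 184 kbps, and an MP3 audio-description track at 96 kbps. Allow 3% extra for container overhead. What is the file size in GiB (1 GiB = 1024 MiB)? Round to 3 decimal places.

1.177 GiB

7 min = 420 s
Audio total: 96 + 184 + 96 = 376 kbps = 0.376 Mbps.
Total bitrate: 23 + 0.376 = 23.376 Mbps.
Stream data: 23.376 Mbps × 420 s = 9817.9 Mb.
With 3% container overhead: ×1.03.
10,112 Mb = 1,264,057,200 bytes ÷ 1,073,741,824 = 1.177 GiB.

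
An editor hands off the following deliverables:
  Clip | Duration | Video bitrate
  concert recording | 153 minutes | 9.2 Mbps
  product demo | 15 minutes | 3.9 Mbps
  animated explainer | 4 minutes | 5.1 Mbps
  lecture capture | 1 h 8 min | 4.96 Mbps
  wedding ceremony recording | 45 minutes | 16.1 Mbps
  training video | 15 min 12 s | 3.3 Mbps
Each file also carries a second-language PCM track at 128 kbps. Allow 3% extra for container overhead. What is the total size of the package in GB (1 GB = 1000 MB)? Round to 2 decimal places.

Audio: 128 kbps = 0.128 Mbps.
concert recording: 9.328 Mbps × 9180 s × 1.03 = 88200.0 Mb
product demo: 4.028 Mbps × 900 s × 1.03 = 3734.0 Mb
animated explainer: 5.228 Mbps × 240 s × 1.03 = 1292.4 Mb
lecture capture: 5.088 Mbps × 4080 s × 1.03 = 21381.8 Mb
wedding ceremony recording: 16.228 Mbps × 2700 s × 1.03 = 45130.1 Mb
training video: 3.428 Mbps × 912 s × 1.03 = 3220.1 Mb
Total: 162958.3 Mb = 20369.8 MB.
= 20.37 GB.

20.37 GB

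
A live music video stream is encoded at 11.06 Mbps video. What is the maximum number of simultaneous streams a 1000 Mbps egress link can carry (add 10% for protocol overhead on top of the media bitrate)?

On the wire with 10% overhead: 12.166 Mbps.
1000 Mbps = 1,000 Mbps; 1,000 / 12.166 = 82.20 → 82 viewers.

82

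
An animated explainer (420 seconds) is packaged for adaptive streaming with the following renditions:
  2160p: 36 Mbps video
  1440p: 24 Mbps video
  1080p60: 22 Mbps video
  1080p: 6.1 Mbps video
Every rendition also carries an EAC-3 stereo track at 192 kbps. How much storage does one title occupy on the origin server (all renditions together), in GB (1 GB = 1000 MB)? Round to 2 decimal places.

Audio: 192 kbps = 0.192 Mbps.
Sum of rendition bitrates: (36+0.192) + (24+0.192) + (22+0.192) + (6.1+0.192) = 88.868 Mbps.
× 420 s = 37,325 Mb = 4,666 MB = 4.666 GB.

4.67 GB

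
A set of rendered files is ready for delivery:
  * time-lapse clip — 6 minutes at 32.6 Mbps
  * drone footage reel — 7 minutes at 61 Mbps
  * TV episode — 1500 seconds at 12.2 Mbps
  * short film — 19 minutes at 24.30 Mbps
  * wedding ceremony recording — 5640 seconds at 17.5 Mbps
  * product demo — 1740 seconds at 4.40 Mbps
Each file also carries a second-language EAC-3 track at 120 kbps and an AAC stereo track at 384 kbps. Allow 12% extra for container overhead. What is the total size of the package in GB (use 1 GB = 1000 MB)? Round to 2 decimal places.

Audio total: 120 + 384 = 504 kbps = 0.504 Mbps.
time-lapse clip: 33.104 Mbps × 360 s × 1.12 = 13347.5 Mb
drone footage reel: 61.504 Mbps × 420 s × 1.12 = 28931.5 Mb
TV episode: 12.704 Mbps × 1500 s × 1.12 = 21342.7 Mb
short film: 24.804 Mbps × 1140 s × 1.12 = 31669.7 Mb
wedding ceremony recording: 18.004 Mbps × 5640 s × 1.12 = 113727.7 Mb
product demo: 4.904 Mbps × 1740 s × 1.12 = 9556.9 Mb
Total: 218576.1 Mb = 27322.0 MB.
= 27.32 GB.

27.32 GB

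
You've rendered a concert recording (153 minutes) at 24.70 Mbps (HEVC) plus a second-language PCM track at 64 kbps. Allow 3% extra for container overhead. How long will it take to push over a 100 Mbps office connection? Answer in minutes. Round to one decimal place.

153 min = 9180 s
Audio: 64 kbps = 0.064 Mbps.
Total bitrate: 24.764 Mbps.
File: 24.764 Mbps × 9180 s = 227333.5 Mb.
With 3% container overhead: ×1.03. → 234153.5 Mb.
At 100 Mbps: 234153.5 / 100 = 2341.5 s ≈ 39 minutes.

39.0 minutes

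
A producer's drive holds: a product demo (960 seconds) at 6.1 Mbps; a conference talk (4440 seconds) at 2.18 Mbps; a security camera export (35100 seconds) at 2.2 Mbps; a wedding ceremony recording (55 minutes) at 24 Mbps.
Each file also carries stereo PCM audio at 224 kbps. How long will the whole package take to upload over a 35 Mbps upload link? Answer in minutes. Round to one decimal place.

86.6 minutes

Audio: 224 kbps = 0.224 Mbps.
product demo: 6.324 Mbps × 960 s = 6071.0 Mb
conference talk: 2.404 Mbps × 4440 s = 10673.8 Mb
security camera export: 2.424 Mbps × 35100 s = 85082.4 Mb
wedding ceremony recording: 24.224 Mbps × 3300 s = 79939.2 Mb
Total: 181766.4 Mb = 22720.8 MB.
At 35 Mbps: 181766.4 / 35 = 5193 s ≈ 86.6 minutes.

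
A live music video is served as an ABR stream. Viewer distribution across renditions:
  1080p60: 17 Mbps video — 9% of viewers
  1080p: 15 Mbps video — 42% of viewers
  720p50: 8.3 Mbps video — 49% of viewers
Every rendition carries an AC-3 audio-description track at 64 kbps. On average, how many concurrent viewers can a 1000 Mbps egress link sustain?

Audio: 64 kbps = 0.064 Mbps.
Average per-viewer bitrate: 0.09×17.064 + 0.42×15.064 + 0.49×8.364 = 11.961 Mbps.
1000 Mbps = 1,000 Mbps; 1,000 / 11.961 = 83.61 → 83.

83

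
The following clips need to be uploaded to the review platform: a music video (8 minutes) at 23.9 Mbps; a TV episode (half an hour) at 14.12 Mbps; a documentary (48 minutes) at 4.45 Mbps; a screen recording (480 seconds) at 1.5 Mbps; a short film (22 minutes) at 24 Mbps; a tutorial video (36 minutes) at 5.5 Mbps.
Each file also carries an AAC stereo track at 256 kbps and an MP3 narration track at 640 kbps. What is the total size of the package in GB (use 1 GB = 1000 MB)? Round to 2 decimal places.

Audio total: 256 + 640 = 896 kbps = 0.896 Mbps.
music video: 24.796 Mbps × 480 s = 11902.1 Mb
TV episode: 15.016 Mbps × 1800 s = 27028.8 Mb
documentary: 5.346 Mbps × 2880 s = 15396.5 Mb
screen recording: 2.396 Mbps × 480 s = 1150.1 Mb
short film: 24.896 Mbps × 1320 s = 32862.7 Mb
tutorial video: 6.396 Mbps × 2160 s = 13815.4 Mb
Total: 102155.5 Mb = 12769.4 MB.
= 12.77 GB.

12.77 GB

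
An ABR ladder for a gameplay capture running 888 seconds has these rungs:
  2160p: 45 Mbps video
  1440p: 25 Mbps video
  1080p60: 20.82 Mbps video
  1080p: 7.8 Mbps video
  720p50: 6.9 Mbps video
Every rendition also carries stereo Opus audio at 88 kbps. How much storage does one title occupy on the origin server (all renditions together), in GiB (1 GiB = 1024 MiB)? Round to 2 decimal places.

10.95 GiB

Audio: 88 kbps = 0.088 Mbps.
Sum of rendition bitrates: (45+0.088) + (25+0.088) + (20.82+0.088) + (7.8+0.088) + (6.9+0.088) = 105.960 Mbps.
× 888 s = 94,092 Mb = 11,762 MB = 10.95 GiB.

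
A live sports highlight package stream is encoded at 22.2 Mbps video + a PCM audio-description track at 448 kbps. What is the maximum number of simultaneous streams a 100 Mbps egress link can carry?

4

Audio: 448 kbps = 0.448 Mbps.
Per-viewer media rate: 22.648 Mbps.
100 Mbps = 100.0 Mbps; 100.0 / 22.648 = 4.42 → 4 viewers.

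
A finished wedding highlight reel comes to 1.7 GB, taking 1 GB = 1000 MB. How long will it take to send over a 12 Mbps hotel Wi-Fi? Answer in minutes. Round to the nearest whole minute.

File: 1.7 GB = 13600.0 Mb.
At 12 Mbps: 13600.0 / 12 = 1133.3 s ≈ 18.9 minutes.

19 minutes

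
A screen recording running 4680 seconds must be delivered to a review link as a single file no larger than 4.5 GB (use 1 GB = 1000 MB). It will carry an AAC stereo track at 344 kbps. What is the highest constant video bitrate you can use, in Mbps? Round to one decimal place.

7.3 Mbps

Budget: 4.5 GB = 36000.0 Mb.
Total bitrate budget: 36000.0 Mb / 4680 s = 7.692 Mbps.
Audio: 344 kbps = 0.344 Mbps.
Video: 7.692 − 0.344 = 7.348 Mbps.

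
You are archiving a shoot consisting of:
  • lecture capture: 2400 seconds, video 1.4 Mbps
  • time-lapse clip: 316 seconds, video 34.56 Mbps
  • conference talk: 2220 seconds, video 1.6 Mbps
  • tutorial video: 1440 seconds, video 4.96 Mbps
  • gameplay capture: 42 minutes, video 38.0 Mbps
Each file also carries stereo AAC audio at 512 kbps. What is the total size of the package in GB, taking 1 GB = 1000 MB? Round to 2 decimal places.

Audio: 512 kbps = 0.512 Mbps.
lecture capture: 1.912 Mbps × 2400 s = 4588.8 Mb
time-lapse clip: 35.072 Mbps × 316 s = 11082.8 Mb
conference talk: 2.112 Mbps × 2220 s = 4688.6 Mb
tutorial video: 5.472 Mbps × 1440 s = 7879.7 Mb
gameplay capture: 38.512 Mbps × 2520 s = 97050.2 Mb
Total: 125290.1 Mb = 15661.3 MB.
= 15.66 GB.

15.66 GB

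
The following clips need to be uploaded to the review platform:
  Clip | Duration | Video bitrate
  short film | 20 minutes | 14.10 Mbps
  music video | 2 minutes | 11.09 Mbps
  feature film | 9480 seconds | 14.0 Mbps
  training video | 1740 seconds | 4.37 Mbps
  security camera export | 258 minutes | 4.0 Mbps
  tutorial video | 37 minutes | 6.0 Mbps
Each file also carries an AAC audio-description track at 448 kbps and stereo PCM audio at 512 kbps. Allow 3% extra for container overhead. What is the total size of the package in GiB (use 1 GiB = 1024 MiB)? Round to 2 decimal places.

Audio total: 448 + 512 = 960 kbps = 0.960 Mbps.
short film: 15.060 Mbps × 1200 s × 1.03 = 18614.2 Mb
music video: 12.050 Mbps × 120 s × 1.03 = 1489.4 Mb
feature film: 14.960 Mbps × 9480 s × 1.03 = 146075.4 Mb
training video: 5.330 Mbps × 1740 s × 1.03 = 9552.4 Mb
security camera export: 4.960 Mbps × 15480 s × 1.03 = 79084.2 Mb
tutorial video: 6.960 Mbps × 2220 s × 1.03 = 15914.7 Mb
Total: 270730.3 Mb = 33841.3 MB.
= 31.52 GiB.

31.52 GiB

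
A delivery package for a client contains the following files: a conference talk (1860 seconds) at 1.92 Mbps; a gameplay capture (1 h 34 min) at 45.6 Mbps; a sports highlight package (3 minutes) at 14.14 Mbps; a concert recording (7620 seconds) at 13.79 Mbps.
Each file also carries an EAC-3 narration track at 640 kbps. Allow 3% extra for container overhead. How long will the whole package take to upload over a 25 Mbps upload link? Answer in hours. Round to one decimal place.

Audio: 640 kbps = 0.640 Mbps.
conference talk: 2.560 Mbps × 1860 s × 1.03 = 4904.4 Mb
gameplay capture: 46.240 Mbps × 5640 s × 1.03 = 268617.4 Mb
sports highlight package: 14.780 Mbps × 180 s × 1.03 = 2740.2 Mb
concert recording: 14.430 Mbps × 7620 s × 1.03 = 113255.3 Mb
Total: 389517.4 Mb = 48689.7 MB.
At 25 Mbps: 389517.4 / 25 = 15581 s ≈ 4.33 hours.

4.3 hours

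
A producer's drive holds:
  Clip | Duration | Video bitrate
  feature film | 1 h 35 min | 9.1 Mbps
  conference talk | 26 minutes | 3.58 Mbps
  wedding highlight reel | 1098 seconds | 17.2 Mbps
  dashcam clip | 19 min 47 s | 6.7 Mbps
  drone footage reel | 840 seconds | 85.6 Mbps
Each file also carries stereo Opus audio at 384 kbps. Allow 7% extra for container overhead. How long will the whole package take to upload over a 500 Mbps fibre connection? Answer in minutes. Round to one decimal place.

Audio: 384 kbps = 0.384 Mbps.
feature film: 9.484 Mbps × 5700 s × 1.07 = 57842.9 Mb
conference talk: 3.964 Mbps × 1560 s × 1.07 = 6616.7 Mb
wedding highlight reel: 17.584 Mbps × 1098 s × 1.07 = 20658.7 Mb
dashcam clip: 7.084 Mbps × 1187 s × 1.07 = 8997.3 Mb
drone footage reel: 85.984 Mbps × 840 s × 1.07 = 77282.4 Mb
Total: 171398.1 Mb = 21424.8 MB.
At 500 Mbps: 171398.1 / 500 = 343 s ≈ 5.71 minutes.

5.7 minutes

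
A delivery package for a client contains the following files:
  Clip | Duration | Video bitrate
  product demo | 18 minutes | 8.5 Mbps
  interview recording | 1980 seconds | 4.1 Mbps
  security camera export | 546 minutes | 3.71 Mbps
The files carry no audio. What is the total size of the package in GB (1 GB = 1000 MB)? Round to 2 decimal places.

product demo: 8.500 Mbps × 1080 s = 9180.0 Mb
interview recording: 4.100 Mbps × 1980 s = 8118.0 Mb
security camera export: 3.710 Mbps × 32760 s = 121539.6 Mb
Total: 138837.6 Mb = 17354.7 MB.
= 17.35 GB.

17.35 GB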